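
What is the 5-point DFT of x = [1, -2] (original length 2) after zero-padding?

Original 2-point DFT: [-1, 3]
Zero-padded 5-point DFT provides frequency interpolation.

DFT_5([x, 0, ...]) = [-1, 0.3820+1.9021i, 2.6180+1.1756i, 2.6180-1.1756i, 0.3820-1.9021i]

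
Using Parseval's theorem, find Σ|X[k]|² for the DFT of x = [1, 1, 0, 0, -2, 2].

Parseval: Σ|x[n]|² = (1/N)Σ|X[k]|², so Σ|X[k]|² = N·Σ|x[n]|² = 6·10.0000

Σ|X[k]|² = N·Σ|x[n]|² = 6·10.0000 = 60.0000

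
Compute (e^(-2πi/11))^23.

Since ω_11^11 = 1, powers reduce modulo 11.
23 mod 11 = 1
So ω_11^23 = ω_11^1 = e^(-2πi·1/11)

ω_11^23 = ω_11^1 = 0.8413-0.5406i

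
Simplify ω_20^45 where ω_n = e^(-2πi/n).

Since ω_20^20 = 1, powers reduce modulo 20.
45 mod 20 = 5
So ω_20^45 = ω_20^5 = e^(-2πi·5/20)

ω_20^45 = ω_20^5 = -1i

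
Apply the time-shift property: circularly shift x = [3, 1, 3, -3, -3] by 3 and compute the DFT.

Time shift by 3: X_shifted[k] = ω_5^(3k) · X[k]
Shifted x = [3, -3, -3, 3, 1]

DFT(x[n-3]) = [1, 2.3820+7.3309i, 4.6180-3.3552i, 4.6180+3.3552i, 2.3820-7.3309i]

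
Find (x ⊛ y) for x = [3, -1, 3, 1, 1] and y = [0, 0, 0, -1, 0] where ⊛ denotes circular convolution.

(x ⊛ y)[n] = Σ(m=0 to 4) x[m] · y[(n-m) mod 5]

Computing each output sample:
(x ⊛ y)[0] = -3
(x ⊛ y)[1] = -1
(x ⊛ y)[2] = -1
(x ⊛ y)[3] = -3
(x ⊛ y)[4] = 1

x ⊛ y = [-3, -1, -1, -3, 1]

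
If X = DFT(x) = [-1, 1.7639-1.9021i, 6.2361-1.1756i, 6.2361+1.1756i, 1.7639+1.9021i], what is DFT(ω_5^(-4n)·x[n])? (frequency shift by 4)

Modulation property: DFT(ω_5^(-4n)·x[n]) = X[(k-4) mod 5], so circularly shift X by 4 positions.

X[k-4] = [1.7639-1.9021i, 6.2361-1.1756i, 6.2361+1.1756i, 1.7639+1.9021i, -1]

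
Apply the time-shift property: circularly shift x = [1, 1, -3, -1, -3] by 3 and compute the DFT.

Time shift by 3: X_shifted[k] = ω_5^(3k) · X[k]
Shifted x = [-3, -1, -3, 1, 1]

DFT(x[n-3]) = [-5, -1.3820+4.2533i, -3.6180-2.6287i, -3.6180+2.6287i, -1.3820-4.2533i]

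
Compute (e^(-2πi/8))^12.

Since ω_8^8 = 1, powers reduce modulo 8.
12 mod 8 = 4
So ω_8^12 = ω_8^4 = e^(-2πi·4/8)

ω_8^12 = ω_8^4 = -1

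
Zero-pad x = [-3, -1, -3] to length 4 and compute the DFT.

Original 3-point DFT: [-7, -1.0000-1.7321i, -1.0000+1.7321i]
Zero-padded 4-point DFT provides frequency interpolation.

DFT_4([x, 0, ...]) = [-7, 1i, -5, -1i]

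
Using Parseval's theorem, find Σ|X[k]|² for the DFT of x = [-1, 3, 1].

Parseval: Σ|x[n]|² = (1/N)Σ|X[k]|², so Σ|X[k]|² = N·Σ|x[n]|² = 3·11.0000

Σ|X[k]|² = N·Σ|x[n]|² = 3·11.0000 = 33.0000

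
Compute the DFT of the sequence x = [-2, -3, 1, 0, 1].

X[k] = Σ(n=0 to 4) x[n] · ω_5^(nk)
where ω_5 = e^(-2πi/5)

Computing each X[k]:
X[0] = -3
X[1] = -3.4271+3.2164i
X[2] = -0.0729+3.3022i
X[3] = -0.0729-3.3022i
X[4] = -3.4271-3.2164i

X = [-3, -3.4271+3.2164i, -0.0729+3.3022i, -0.0729-3.3022i, -3.4271-3.2164i]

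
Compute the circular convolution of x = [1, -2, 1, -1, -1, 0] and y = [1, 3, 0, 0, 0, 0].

(x ⊛ y)[n] = Σ(m=0 to 5) x[m] · y[(n-m) mod 6]

Computing each output sample:
(x ⊛ y)[0] = 1
(x ⊛ y)[1] = 1
(x ⊛ y)[2] = -5
(x ⊛ y)[3] = 2
(x ⊛ y)[4] = -4
(x ⊛ y)[5] = -3

x ⊛ y = [1, 1, -5, 2, -4, -3]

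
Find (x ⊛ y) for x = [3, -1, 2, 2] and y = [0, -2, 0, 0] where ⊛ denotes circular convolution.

(x ⊛ y)[n] = Σ(m=0 to 3) x[m] · y[(n-m) mod 4]

Computing each output sample:
(x ⊛ y)[0] = -4
(x ⊛ y)[1] = -6
(x ⊛ y)[2] = 2
(x ⊛ y)[3] = -4

x ⊛ y = [-4, -6, 2, -4]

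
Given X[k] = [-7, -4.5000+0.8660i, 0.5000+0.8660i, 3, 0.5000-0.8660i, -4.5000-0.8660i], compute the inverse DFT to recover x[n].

x[n] = (1/6) Σ(k=0 to 5) X[k] · e^(2πikn/6)

Computing each x[n]:
x[0] = -2
x[1] = -3
x[2] = 0
x[3] = 0
x[4] = 0
x[5] = -2

x = [-2, -3, 0, 0, 0, -2]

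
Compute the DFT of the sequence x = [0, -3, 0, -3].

X[k] = Σ(n=0 to 3) x[n] · ω_4^(nk)
where ω_4 = e^(-2πi/4)

Computing each X[k]:
X[0] = -6
X[1] = 0
X[2] = 6
X[3] = 0

X = [-6, 0, 6, 0]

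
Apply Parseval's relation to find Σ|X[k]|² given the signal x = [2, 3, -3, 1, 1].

Parseval: Σ|x[n]|² = (1/N)Σ|X[k]|², so Σ|X[k]|² = N·Σ|x[n]|² = 5·24.0000

Σ|X[k]|² = N·Σ|x[n]|² = 5·24.0000 = 120.0000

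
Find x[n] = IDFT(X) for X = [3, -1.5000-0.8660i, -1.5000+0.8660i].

x[n] = (1/3) Σ(k=0 to 2) X[k] · e^(2πikn/3)

Computing each x[n]:
x[0] = 0
x[1] = 2
x[2] = 1

x = [0, 2, 1]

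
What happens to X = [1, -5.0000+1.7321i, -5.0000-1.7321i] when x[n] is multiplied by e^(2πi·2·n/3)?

Modulation property: DFT(ω_3^(-2n)·x[n]) = X[(k-2) mod 3], so circularly shift X by 2 positions.

X[k-2] = [-5.0000+1.7321i, -5.0000-1.7321i, 1]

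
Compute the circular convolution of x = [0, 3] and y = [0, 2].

(x ⊛ y)[n] = Σ(m=0 to 1) x[m] · y[(n-m) mod 2]

Computing each output sample:
(x ⊛ y)[0] = 6
(x ⊛ y)[1] = 0

x ⊛ y = [6, 0]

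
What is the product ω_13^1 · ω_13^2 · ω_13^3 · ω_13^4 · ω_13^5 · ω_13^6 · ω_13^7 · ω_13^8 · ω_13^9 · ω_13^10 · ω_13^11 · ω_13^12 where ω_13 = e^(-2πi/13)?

The primitive 13th roots of unity are ω_13^k for k coprime to 13: k ∈ {1, 2, 3, 4, 5, 6, 7, 8, 9, 10, 11, 12}
Their product equals the constant term of the cyclotomic polynomial Φ_13(x) up to sign.
For n ≥ 3, the product of all primitive nth roots of unity is 1. (For n=1 it is 1; for n=2 it is -1.)

1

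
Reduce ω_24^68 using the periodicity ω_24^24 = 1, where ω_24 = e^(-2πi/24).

Since ω_24^24 = 1, powers reduce modulo 24.
68 mod 24 = 20
So ω_24^68 = ω_24^20 = e^(-2πi·20/24)

ω_24^68 = ω_24^20 = 0.5000+0.8660i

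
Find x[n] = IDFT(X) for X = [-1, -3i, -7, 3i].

x[n] = (1/4) Σ(k=0 to 3) X[k] · e^(2πikn/4)

Computing each x[n]:
x[0] = -2
x[1] = 3
x[2] = -2
x[3] = 0

x = [-2, 3, -2, 0]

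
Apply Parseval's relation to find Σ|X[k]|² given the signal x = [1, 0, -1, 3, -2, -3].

Parseval: Σ|x[n]|² = (1/N)Σ|X[k]|², so Σ|X[k]|² = N·Σ|x[n]|² = 6·24.0000

Σ|X[k]|² = N·Σ|x[n]|² = 6·24.0000 = 144.0000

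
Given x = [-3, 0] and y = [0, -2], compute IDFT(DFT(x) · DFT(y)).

(x ⊛ y)[n] = Σ(m=0 to 1) x[m] · y[(n-m) mod 2]

Computing each output sample:
(x ⊛ y)[0] = 0
(x ⊛ y)[1] = 6

x ⊛ y = [0, 6]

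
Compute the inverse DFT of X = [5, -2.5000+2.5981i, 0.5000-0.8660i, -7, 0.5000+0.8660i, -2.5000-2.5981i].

x[n] = (1/6) Σ(k=0 to 5) X[k] · e^(2πikn/6)

Computing each x[n]:
x[0] = -1
x[1] = 1
x[2] = -1
x[3] = 3
x[4] = 1
x[5] = 2

x = [-1, 1, -1, 3, 1, 2]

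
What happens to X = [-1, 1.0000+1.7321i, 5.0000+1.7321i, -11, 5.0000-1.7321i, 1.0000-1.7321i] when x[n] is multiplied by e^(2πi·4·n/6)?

Modulation property: DFT(ω_6^(-4n)·x[n]) = X[(k-4) mod 6], so circularly shift X by 4 positions.

X[k-4] = [5.0000+1.7321i, -11, 5.0000-1.7321i, 1.0000-1.7321i, -1, 1.0000+1.7321i]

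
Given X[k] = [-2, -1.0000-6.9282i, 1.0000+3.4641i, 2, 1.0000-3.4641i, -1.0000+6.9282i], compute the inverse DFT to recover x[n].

x[n] = (1/6) Σ(k=0 to 5) X[k] · e^(2πikn/6)

Computing each x[n]:
x[0] = 0
x[1] = 0
x[2] = 3
x[3] = 0
x[4] = -3
x[5] = -2

x = [0, 0, 3, 0, -3, -2]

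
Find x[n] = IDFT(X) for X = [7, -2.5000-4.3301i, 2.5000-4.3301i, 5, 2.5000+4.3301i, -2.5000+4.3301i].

x[n] = (1/6) Σ(k=0 to 5) X[k] · e^(2πikn/6)

Computing each x[n]:
x[0] = 2
x[1] = 2
x[2] = 2
x[3] = 2
x[4] = 2
x[5] = -3

x = [2, 2, 2, 2, 2, -3]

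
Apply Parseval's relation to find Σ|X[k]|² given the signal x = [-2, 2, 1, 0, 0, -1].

Parseval: Σ|x[n]|² = (1/N)Σ|X[k]|², so Σ|X[k]|² = N·Σ|x[n]|² = 6·10.0000

Σ|X[k]|² = N·Σ|x[n]|² = 6·10.0000 = 60.0000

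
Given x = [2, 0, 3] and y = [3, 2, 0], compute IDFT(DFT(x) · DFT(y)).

(x ⊛ y)[n] = Σ(m=0 to 2) x[m] · y[(n-m) mod 3]

Computing each output sample:
(x ⊛ y)[0] = 12
(x ⊛ y)[1] = 4
(x ⊛ y)[2] = 9

x ⊛ y = [12, 4, 9]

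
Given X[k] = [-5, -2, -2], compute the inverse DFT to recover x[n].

x[n] = (1/3) Σ(k=0 to 2) X[k] · e^(2πikn/3)

Computing each x[n]:
x[0] = -3
x[1] = -1
x[2] = -1

x = [-3, -1, -1]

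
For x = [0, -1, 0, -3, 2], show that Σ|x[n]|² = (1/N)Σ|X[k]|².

Time domain:
Σ|x[n]|² = |0|² + |-1|² + |0|² + |-3|² + |2|² = 14.0000

Frequency domain:
(1/5)Σ|X[k]|² = (1/5)(|-2|² + |2.7361+1.0898i|² + |-1.7361+4.6165i|² + |-1.7361-4.6165i|² + |2.7361-1.0898i|²) = (1/5)·70.0000 = 14.0000

Both sides agree, confirming Parseval's theorem.

Σ|x[n]|² = (1/N)Σ|X[k]|² = 14.0000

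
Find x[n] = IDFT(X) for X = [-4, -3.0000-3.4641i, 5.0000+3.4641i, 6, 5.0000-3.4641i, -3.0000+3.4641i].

x[n] = (1/6) Σ(k=0 to 5) X[k] · e^(2πikn/6)

Computing each x[n]:
x[0] = 1
x[1] = -3
x[2] = 2
x[3] = 1
x[4] = -2
x[5] = -3

x = [1, -3, 2, 1, -2, -3]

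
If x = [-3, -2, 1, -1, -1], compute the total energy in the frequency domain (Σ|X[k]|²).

Parseval: Σ|x[n]|² = (1/N)Σ|X[k]|², so Σ|X[k]|² = N·Σ|x[n]|² = 5·16.0000

Σ|X[k]|² = N·Σ|x[n]|² = 5·16.0000 = 80.0000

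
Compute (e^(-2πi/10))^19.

Since ω_10^10 = 1, powers reduce modulo 10.
19 mod 10 = 9
So ω_10^19 = ω_10^9 = e^(-2πi·9/10)

ω_10^19 = ω_10^9 = 0.8090+0.5878i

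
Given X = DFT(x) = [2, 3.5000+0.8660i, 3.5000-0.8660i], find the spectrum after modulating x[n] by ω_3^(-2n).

Modulation property: DFT(ω_3^(-2n)·x[n]) = X[(k-2) mod 3], so circularly shift X by 2 positions.

X[k-2] = [3.5000+0.8660i, 3.5000-0.8660i, 2]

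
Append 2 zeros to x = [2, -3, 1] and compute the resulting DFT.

Original 3-point DFT: [0, 3.0000+3.4641i, 3.0000-3.4641i]
Zero-padded 5-point DFT provides frequency interpolation.

DFT_5([x, 0, ...]) = [0, 0.2639+2.2654i, 4.7361+2.7144i, 4.7361-2.7144i, 0.2639-2.2654i]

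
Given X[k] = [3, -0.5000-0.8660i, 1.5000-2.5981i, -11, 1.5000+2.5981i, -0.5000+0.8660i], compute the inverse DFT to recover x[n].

x[n] = (1/6) Σ(k=0 to 5) X[k] · e^(2πikn/6)

Computing each x[n]:
x[0] = -1
x[1] = 3
x[2] = -2
x[3] = 3
x[4] = -1
x[5] = 1

x = [-1, 3, -2, 3, -1, 1]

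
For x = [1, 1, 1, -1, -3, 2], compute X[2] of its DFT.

X[2] = Σ(n=0 to 5) x[n] · ω_6^(2n) where ω_6 = e^(-2πi/6)
= (1)·ω_6^0 + (1)·ω_6^2 + (1)·ω_6^4 + (-1)·ω_6^6 + (-3)·ω_6^8 + (2)·ω_6^10

X[2] = -0.5000+4.3301i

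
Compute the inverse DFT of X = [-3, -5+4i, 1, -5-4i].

x[n] = (1/4) Σ(k=0 to 3) X[k] · e^(2πikn/4)

Computing each x[n]:
x[0] = -3
x[1] = -3
x[2] = 2
x[3] = 1

x = [-3, -3, 2, 1]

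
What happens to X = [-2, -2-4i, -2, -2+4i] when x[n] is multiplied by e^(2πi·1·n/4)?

Modulation property: DFT(ω_4^(-1n)·x[n]) = X[(k-1) mod 4], so circularly shift X by 1 positions.

X[k-1] = [-2+4i, -2, -2-4i, -2]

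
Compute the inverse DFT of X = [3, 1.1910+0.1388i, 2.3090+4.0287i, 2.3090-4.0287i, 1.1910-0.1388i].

x[n] = (1/5) Σ(k=0 to 4) X[k] · e^(2πikn/5)

Computing each x[n]:
x[0] = 2
x[1] = -1
x[2] = 2
x[3] = -1
x[4] = 1

x = [2, -1, 2, -1, 1]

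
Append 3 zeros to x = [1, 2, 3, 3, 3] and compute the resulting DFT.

Original 5-point DFT: [12, -2.3090+0.9511i, -1.1910+0.5878i, -1.1910-0.5878i, -2.3090-0.9511i]
Zero-padded 8-point DFT provides frequency interpolation.

DFT_8([x, 0, ...]) = [12, -2.7071-6.5355i, 1+1i, -1.2929-0.5355i, 2, -1.2929+0.5355i, 1-1i, -2.7071+6.5355i]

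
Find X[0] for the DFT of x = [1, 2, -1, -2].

X[0] = Σ(n=0 to 3) x[n] · ω_4^0 = Σ x[n]
= (1) + (2) + (-1) + (-2)

X[0] = 0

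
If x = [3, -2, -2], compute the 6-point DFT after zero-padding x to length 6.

Original 3-point DFT: [-1, 5, 5]
Zero-padded 6-point DFT provides frequency interpolation.

DFT_6([x, 0, ...]) = [-1, 3.0000+3.4641i, 5, 3, 5, 3.0000-3.4641i]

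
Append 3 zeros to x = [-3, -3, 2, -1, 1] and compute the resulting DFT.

Original 5-point DFT: [-4, -4.4271+2.0409i, -1.0729+5.2043i, -1.0729-5.2043i, -4.4271-2.0409i]
Zero-padded 8-point DFT provides frequency interpolation.

DFT_8([x, 0, ...]) = [-4, -5.4142+0.8284i, -4+2i, -2.5858+4.8284i, 4, -2.5858-4.8284i, -4-2i, -5.4142-0.8284i]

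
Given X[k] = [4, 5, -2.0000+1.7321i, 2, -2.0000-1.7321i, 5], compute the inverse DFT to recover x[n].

x[n] = (1/6) Σ(k=0 to 5) X[k] · e^(2πikn/6)

Computing each x[n]:
x[0] = 2
x[1] = 1
x[2] = 1
x[3] = -2
x[4] = 0
x[5] = 2

x = [2, 1, 1, -2, 0, 2]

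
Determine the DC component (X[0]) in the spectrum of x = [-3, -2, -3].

X[0] = Σ(n=0 to 2) x[n] · ω_3^0 = Σ x[n]
= (-3) + (-2) + (-3)

X[0] = -8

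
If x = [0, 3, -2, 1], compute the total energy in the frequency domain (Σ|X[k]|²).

Parseval: Σ|x[n]|² = (1/N)Σ|X[k]|², so Σ|X[k]|² = N·Σ|x[n]|² = 4·14.0000

Σ|X[k]|² = N·Σ|x[n]|² = 4·14.0000 = 56.0000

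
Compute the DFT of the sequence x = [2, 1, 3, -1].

X[k] = Σ(n=0 to 3) x[n] · ω_4^(nk)
where ω_4 = e^(-2πi/4)

Computing each X[k]:
X[0] = 5
X[1] = -1-2i
X[2] = 5
X[3] = -1+2i

X = [5, -1-2i, 5, -1+2i]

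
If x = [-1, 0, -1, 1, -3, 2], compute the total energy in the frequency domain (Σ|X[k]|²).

Parseval: Σ|x[n]|² = (1/N)Σ|X[k]|², so Σ|X[k]|² = N·Σ|x[n]|² = 6·16.0000

Σ|X[k]|² = N·Σ|x[n]|² = 6·16.0000 = 96.0000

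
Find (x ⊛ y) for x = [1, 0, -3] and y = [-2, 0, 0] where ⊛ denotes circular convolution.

(x ⊛ y)[n] = Σ(m=0 to 2) x[m] · y[(n-m) mod 3]

Computing each output sample:
(x ⊛ y)[0] = -2
(x ⊛ y)[1] = 0
(x ⊛ y)[2] = 6

x ⊛ y = [-2, 0, 6]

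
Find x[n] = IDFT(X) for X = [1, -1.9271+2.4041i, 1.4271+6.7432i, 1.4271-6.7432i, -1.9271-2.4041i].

x[n] = (1/5) Σ(k=0 to 4) X[k] · e^(2πikn/5)

Computing each x[n]:
x[0] = 0
x[1] = -3
x[2] = 3
x[3] = -1
x[4] = 2

x = [0, -3, 3, -1, 2]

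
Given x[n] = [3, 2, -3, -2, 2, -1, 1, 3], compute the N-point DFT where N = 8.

X[k] = Σ(n=0 to 7) x[n] · ω_8^(nk)
where ω_8 = e^(-2πi/8)

Computing each X[k]:
X[0] = 5
X[1] = 6.6569+5.4142i
X[2] = 7
X[3] = -4.6569-2.5858i
X[4] = 1
X[5] = -4.6569+2.5858i
X[6] = 7
X[7] = 6.6569-5.4142i

X = [5, 6.6569+5.4142i, 7, -4.6569-2.5858i, 1, -4.6569+2.5858i, 7, 6.6569-5.4142i]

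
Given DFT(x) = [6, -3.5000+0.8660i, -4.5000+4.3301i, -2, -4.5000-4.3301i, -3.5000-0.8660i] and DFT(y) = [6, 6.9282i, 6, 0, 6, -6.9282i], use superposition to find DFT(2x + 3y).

By linearity: DFT(2x + 3y) = 2·DFT(x) + 3·DFT(y)
= 2·[6, -3.5000+0.8660i, -4.5000+4.3301i, -2, -4.5000-4.3301i, -3.5000-0.8660i] + 3·[6, 6.9282i, 6, 0, 6, -6.9282i]

Computing element-wise:
Z[0] = 2·(6) + 3·(6) = 30
Z[1] = 2·(-3.5000+0.8660i) + 3·(6.9282i) = -7.0000+22.5166i
Z[2] = 2·(-4.5000+4.3301i) + 3·(6) = 9.0000+8.6602i
Z[3] = 2·(-2) + 3·(0) = -4
Z[4] = 2·(-4.5000-4.3301i) + 3·(6) = 9.0000-8.6602i
Z[5] = 2·(-3.5000-0.8660i) + 3·(-6.9282i) = -7.0000-22.5166i

DFT(2x + 3y) = 2·X + 3·Y = [30, -7.0000+22.5166i, 9.0000+8.6602i, -4, 9.0000-8.6602i, -7.0000-22.5166i]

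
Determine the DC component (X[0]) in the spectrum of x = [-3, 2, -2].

X[0] = Σ(n=0 to 2) x[n] · ω_3^0 = Σ x[n]
= (-3) + (2) + (-2)

X[0] = -3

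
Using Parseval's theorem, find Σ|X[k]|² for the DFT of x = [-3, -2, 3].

Parseval: Σ|x[n]|² = (1/N)Σ|X[k]|², so Σ|X[k]|² = N·Σ|x[n]|² = 3·22.0000

Σ|X[k]|² = N·Σ|x[n]|² = 3·22.0000 = 66.0000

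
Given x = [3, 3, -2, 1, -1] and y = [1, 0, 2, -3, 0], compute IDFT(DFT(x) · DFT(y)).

(x ⊛ y)[n] = Σ(m=0 to 4) x[m] · y[(n-m) mod 5]

Computing each output sample:
(x ⊛ y)[0] = 11
(x ⊛ y)[1] = -2
(x ⊛ y)[2] = 7
(x ⊛ y)[3] = -2
(x ⊛ y)[4] = -14

x ⊛ y = [11, -2, 7, -2, -14]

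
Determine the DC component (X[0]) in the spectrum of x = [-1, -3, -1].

X[0] = Σ(n=0 to 2) x[n] · ω_3^0 = Σ x[n]
= (-1) + (-3) + (-1)

X[0] = -5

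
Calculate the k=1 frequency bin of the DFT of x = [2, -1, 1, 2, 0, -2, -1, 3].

X[1] = Σ(n=0 to 7) x[n] · ω_8^(1n) where ω_8 = e^(-2πi/8)
= (2)·ω_8^0 + (-1)·ω_8^1 + (1)·ω_8^2 + (2)·ω_8^3 + (0)·ω_8^4 + (-2)·ω_8^5 + (-1)·ω_8^6 + (3)·ω_8^7

X[1] = 3.4142-2.0000i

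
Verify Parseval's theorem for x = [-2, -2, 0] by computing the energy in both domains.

Time domain:
Σ|x[n]|² = |-2|² + |-2|² + |0|² = 8.0000

Frequency domain:
(1/3)Σ|X[k]|² = (1/3)(|-4|² + |-1.0000+1.7321i|² + |-1.0000-1.7321i|²) = (1/3)·24.0000 = 8.0000

Both sides agree, confirming Parseval's theorem.

Σ|x[n]|² = (1/N)Σ|X[k]|² = 8.0000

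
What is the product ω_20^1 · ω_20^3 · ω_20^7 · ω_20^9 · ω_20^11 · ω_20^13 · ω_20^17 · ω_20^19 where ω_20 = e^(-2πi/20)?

The primitive 20th roots of unity are ω_20^k for k coprime to 20: k ∈ {1, 3, 7, 9, 11, 13, 17, 19}
Their product equals the constant term of the cyclotomic polynomial Φ_20(x) up to sign.
For n ≥ 3, the product of all primitive nth roots of unity is 1. (For n=1 it is 1; for n=2 it is -1.)

1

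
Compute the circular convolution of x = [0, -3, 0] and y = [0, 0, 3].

(x ⊛ y)[n] = Σ(m=0 to 2) x[m] · y[(n-m) mod 3]

Computing each output sample:
(x ⊛ y)[0] = -9
(x ⊛ y)[1] = 0
(x ⊛ y)[2] = 0

x ⊛ y = [-9, 0, 0]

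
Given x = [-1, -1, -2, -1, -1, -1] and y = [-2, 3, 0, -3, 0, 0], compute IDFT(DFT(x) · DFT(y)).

(x ⊛ y)[n] = Σ(m=0 to 5) x[m] · y[(n-m) mod 6]

Computing each output sample:
(x ⊛ y)[0] = 2
(x ⊛ y)[1] = 2
(x ⊛ y)[2] = 4
(x ⊛ y)[3] = -1
(x ⊛ y)[4] = 2
(x ⊛ y)[5] = 5

x ⊛ y = [2, 2, 4, -1, 2, 5]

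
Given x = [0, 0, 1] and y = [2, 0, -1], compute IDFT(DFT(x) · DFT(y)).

(x ⊛ y)[n] = Σ(m=0 to 2) x[m] · y[(n-m) mod 3]

Computing each output sample:
(x ⊛ y)[0] = 0
(x ⊛ y)[1] = -1
(x ⊛ y)[2] = 2

x ⊛ y = [0, -1, 2]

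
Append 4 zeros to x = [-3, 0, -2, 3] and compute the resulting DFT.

Original 4-point DFT: [-2, -1+3i, -8, -1-3i]
Zero-padded 8-point DFT provides frequency interpolation.

DFT_8([x, 0, ...]) = [-2, -5.1213-0.1213i, -1+3i, -0.8787-4.1213i, -8, -0.8787+4.1213i, -1-3i, -5.1213+0.1213i]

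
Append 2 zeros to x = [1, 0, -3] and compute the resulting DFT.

Original 3-point DFT: [-2, 2.5000-2.5981i, 2.5000+2.5981i]
Zero-padded 5-point DFT provides frequency interpolation.

DFT_5([x, 0, ...]) = [-2, 3.4271+1.7634i, 0.0729-2.8532i, 0.0729+2.8532i, 3.4271-1.7634i]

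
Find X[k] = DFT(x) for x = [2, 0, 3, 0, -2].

X[k] = Σ(n=0 to 4) x[n] · ω_5^(nk)
where ω_5 = e^(-2πi/5)

Computing each X[k]:
X[0] = 3
X[1] = -1.0451-3.6655i
X[2] = 4.5451+1.6776i
X[3] = 4.5451-1.6776i
X[4] = -1.0451+3.6655i

X = [3, -1.0451-3.6655i, 4.5451+1.6776i, 4.5451-1.6776i, -1.0451+3.6655i]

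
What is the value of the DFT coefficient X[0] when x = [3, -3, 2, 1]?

X[0] = Σ(n=0 to 3) x[n] · ω_4^0 = Σ x[n]
= (3) + (-3) + (2) + (1)

X[0] = 3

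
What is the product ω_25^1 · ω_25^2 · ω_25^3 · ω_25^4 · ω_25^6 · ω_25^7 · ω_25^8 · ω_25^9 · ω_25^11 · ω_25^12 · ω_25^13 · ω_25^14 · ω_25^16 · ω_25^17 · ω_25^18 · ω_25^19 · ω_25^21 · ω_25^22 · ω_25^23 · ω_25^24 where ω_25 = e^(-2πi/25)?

The primitive 25th roots of unity are ω_25^k for k coprime to 25: k ∈ {1, 2, 3, 4, 6, 7, 8, 9, 11, 12, 13, 14, 16, 17, 18, 19, 21, 22, 23, 24}
Their product equals the constant term of the cyclotomic polynomial Φ_25(x) up to sign.
For n ≥ 3, the product of all primitive nth roots of unity is 1. (For n=1 it is 1; for n=2 it is -1.)

1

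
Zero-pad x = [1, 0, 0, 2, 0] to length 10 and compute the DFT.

Original 5-point DFT: [3, -0.6180+1.1756i, 1.6180-1.9021i, 1.6180+1.9021i, -0.6180-1.1756i]
Zero-padded 10-point DFT provides frequency interpolation.

DFT_10([x, 0, ...]) = [3, 0.3820-1.9021i, -0.6180+1.1756i, 2.6180+1.1756i, 1.6180-1.9021i, -1, 1.6180+1.9021i, 2.6180-1.1756i, -0.6180-1.1756i, 0.3820+1.9021i]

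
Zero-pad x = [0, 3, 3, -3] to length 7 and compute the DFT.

Original 4-point DFT: [3, -3-6i, 3, -3+6i]
Zero-padded 7-point DFT provides frequency interpolation.

DFT_7([x, 0, ...]) = [3, 3.9058-3.9686i, -5.2409-3.9686i, -0.1649+3.9686i, -0.1649-3.9686i, -5.2409+3.9686i, 3.9058+3.9686i]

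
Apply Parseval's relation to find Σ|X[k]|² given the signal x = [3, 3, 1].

Parseval: Σ|x[n]|² = (1/N)Σ|X[k]|², so Σ|X[k]|² = N·Σ|x[n]|² = 3·19.0000

Σ|X[k]|² = N·Σ|x[n]|² = 3·19.0000 = 57.0000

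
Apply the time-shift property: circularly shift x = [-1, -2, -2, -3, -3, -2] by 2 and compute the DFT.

Time shift by 2: X_shifted[k] = ω_6^(2k) · X[k]
Shifted x = [-3, -2, -1, -2, -2, -3]

DFT(x[n-2]) = [-13, -2.0000-1.7321i, -1, 1, -1, -2.0000+1.7321i]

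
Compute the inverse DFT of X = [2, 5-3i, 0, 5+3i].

x[n] = (1/4) Σ(k=0 to 3) X[k] · e^(2πikn/4)

Computing each x[n]:
x[0] = 3
x[1] = 2
x[2] = -2
x[3] = -1

x = [3, 2, -2, -1]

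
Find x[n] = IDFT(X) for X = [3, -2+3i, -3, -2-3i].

x[n] = (1/4) Σ(k=0 to 3) X[k] · e^(2πikn/4)

Computing each x[n]:
x[0] = -1
x[1] = 0
x[2] = 1
x[3] = 3

x = [-1, 0, 1, 3]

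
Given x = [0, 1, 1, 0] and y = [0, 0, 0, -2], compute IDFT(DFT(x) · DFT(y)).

(x ⊛ y)[n] = Σ(m=0 to 3) x[m] · y[(n-m) mod 4]

Computing each output sample:
(x ⊛ y)[0] = -2
(x ⊛ y)[1] = -2
(x ⊛ y)[2] = 0
(x ⊛ y)[3] = 0

x ⊛ y = [-2, -2, 0, 0]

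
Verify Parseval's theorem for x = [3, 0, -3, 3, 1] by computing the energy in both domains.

Time domain:
Σ|x[n]|² = |3|² + |0|² + |-3|² + |3|² + |1|² = 28.0000

Frequency domain:
(1/5)Σ|X[k]|² = (1/5)(|4|² + |3.3090+4.4778i|² + |2.1910-5.1186i|² + |2.1910+5.1186i|² + |3.3090-4.4778i|²) = (1/5)·140.0000 = 28.0000

Both sides agree, confirming Parseval's theorem.

Σ|x[n]|² = (1/N)Σ|X[k]|² = 28.0000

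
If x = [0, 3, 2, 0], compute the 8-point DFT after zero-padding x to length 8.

Original 4-point DFT: [5, -2-3i, -1, -2+3i]
Zero-padded 8-point DFT provides frequency interpolation.

DFT_8([x, 0, ...]) = [5, 2.1213-4.1213i, -2-3i, -2.1213-0.1213i, -1, -2.1213+0.1213i, -2+3i, 2.1213+4.1213i]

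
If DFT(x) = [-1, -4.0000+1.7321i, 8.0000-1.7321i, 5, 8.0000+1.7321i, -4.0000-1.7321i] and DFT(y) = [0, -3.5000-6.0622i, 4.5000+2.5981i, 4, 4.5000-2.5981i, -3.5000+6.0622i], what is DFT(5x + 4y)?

By linearity: DFT(5x + 4y) = 5·DFT(x) + 4·DFT(y)
= 5·[-1, -4.0000+1.7321i, 8.0000-1.7321i, 5, 8.0000+1.7321i, -4.0000-1.7321i] + 4·[0, -3.5000-6.0622i, 4.5000+2.5981i, 4, 4.5000-2.5981i, -3.5000+6.0622i]

Computing element-wise:
Z[0] = 5·(-1) + 4·(0) = -5
Z[1] = 5·(-4.0000+1.7321i) + 4·(-3.5000-6.0622i) = -34.0000-15.5883i
Z[2] = 5·(8.0000-1.7321i) + 4·(4.5000+2.5981i) = 58.0000+1.7319i
Z[3] = 5·(5) + 4·(4) = 41
Z[4] = 5·(8.0000+1.7321i) + 4·(4.5000-2.5981i) = 58.0000-1.7319i
Z[5] = 5·(-4.0000-1.7321i) + 4·(-3.5000+6.0622i) = -34.0000+15.5883i

DFT(5x + 4y) = 5·X + 4·Y = [-5, -34.0000-15.5883i, 58.0000+1.7319i, 41, 58.0000-1.7319i, -34.0000+15.5883i]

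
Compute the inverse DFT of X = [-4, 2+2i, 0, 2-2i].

x[n] = (1/4) Σ(k=0 to 3) X[k] · e^(2πikn/4)

Computing each x[n]:
x[0] = 0
x[1] = -2
x[2] = -2
x[3] = 0

x = [0, -2, -2, 0]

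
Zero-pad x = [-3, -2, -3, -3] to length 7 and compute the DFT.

Original 4-point DFT: [-11, -1i, -1, 1i]
Zero-padded 7-point DFT provides frequency interpolation.

DFT_7([x, 0, ...]) = [-11, -0.8765+5.7901i, -1.7225-1.6973i, -2.4010+1.4471i, -2.4010-1.4471i, -1.7225+1.6973i, -0.8765-5.7901i]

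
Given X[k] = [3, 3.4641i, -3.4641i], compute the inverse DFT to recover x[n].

x[n] = (1/3) Σ(k=0 to 2) X[k] · e^(2πikn/3)

Computing each x[n]:
x[0] = 1
x[1] = -1
x[2] = 3

x = [1, -1, 3]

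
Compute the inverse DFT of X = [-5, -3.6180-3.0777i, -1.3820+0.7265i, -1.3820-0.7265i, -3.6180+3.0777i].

x[n] = (1/5) Σ(k=0 to 4) X[k] · e^(2πikn/5)

Computing each x[n]:
x[0] = -3
x[1] = 0
x[2] = 1
x[3] = -1
x[4] = -2

x = [-3, 0, 1, -1, -2]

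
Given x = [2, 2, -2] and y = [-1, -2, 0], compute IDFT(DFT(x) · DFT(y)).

(x ⊛ y)[n] = Σ(m=0 to 2) x[m] · y[(n-m) mod 3]

Computing each output sample:
(x ⊛ y)[0] = 2
(x ⊛ y)[1] = -6
(x ⊛ y)[2] = -2

x ⊛ y = [2, -6, -2]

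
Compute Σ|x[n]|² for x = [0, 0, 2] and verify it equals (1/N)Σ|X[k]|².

Time domain:
Σ|x[n]|² = |0|² + |0|² + |2|² = 4.0000

Frequency domain:
(1/3)Σ|X[k]|² = (1/3)(|2|² + |-1.0000+1.7321i|² + |-1.0000-1.7321i|²) = (1/3)·12.0000 = 4.0000

Both sides agree, confirming Parseval's theorem.

Σ|x[n]|² = (1/N)Σ|X[k]|² = 4.0000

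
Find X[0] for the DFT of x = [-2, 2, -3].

X[0] = Σ(n=0 to 2) x[n] · ω_3^0 = Σ x[n]
= (-2) + (2) + (-3)

X[0] = -3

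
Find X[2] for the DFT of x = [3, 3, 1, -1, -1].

X[2] = Σ(n=0 to 4) x[n] · ω_5^(2n) where ω_5 = e^(-2πi/5)
= (3)·ω_5^0 + (3)·ω_5^2 + (1)·ω_5^4 + (-1)·ω_5^6 + (-1)·ω_5^8

X[2] = 1.3820-0.4490i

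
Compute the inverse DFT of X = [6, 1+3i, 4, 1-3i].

x[n] = (1/4) Σ(k=0 to 3) X[k] · e^(2πikn/4)

Computing each x[n]:
x[0] = 3
x[1] = -1
x[2] = 2
x[3] = 2

x = [3, -1, 2, 2]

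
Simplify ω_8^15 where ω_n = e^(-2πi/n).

Since ω_8^8 = 1, powers reduce modulo 8.
15 mod 8 = 7
So ω_8^15 = ω_8^7 = e^(-2πi·7/8)

ω_8^15 = ω_8^7 = 0.7071+0.7071i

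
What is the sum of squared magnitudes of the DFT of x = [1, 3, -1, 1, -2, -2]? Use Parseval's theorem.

Parseval: Σ|x[n]|² = (1/N)Σ|X[k]|², so Σ|X[k]|² = N·Σ|x[n]|² = 6·20.0000

Σ|X[k]|² = N·Σ|x[n]|² = 6·20.0000 = 120.0000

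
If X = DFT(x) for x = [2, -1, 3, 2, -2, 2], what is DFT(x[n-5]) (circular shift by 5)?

Time shift by 5: X_shifted[k] = ω_6^(5k) · X[k]
Shifted x = [-1, 3, 2, -2, 2, 2]

DFT(x[n-5]) = [6, 1.5000-0.8660i, -7.5000-0.8660i, 0, -7.5000+0.8660i, 1.5000+0.8660i]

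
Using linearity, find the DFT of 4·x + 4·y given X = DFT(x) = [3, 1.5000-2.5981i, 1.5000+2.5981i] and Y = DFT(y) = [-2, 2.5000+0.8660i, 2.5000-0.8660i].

By linearity: DFT(4x + 4y) = 4·DFT(x) + 4·DFT(y)
= 4·[3, 1.5000-2.5981i, 1.5000+2.5981i] + 4·[-2, 2.5000+0.8660i, 2.5000-0.8660i]

Computing element-wise:
Z[0] = 4·(3) + 4·(-2) = 4
Z[1] = 4·(1.5000-2.5981i) + 4·(2.5000+0.8660i) = 16.0000-6.9284i
Z[2] = 4·(1.5000+2.5981i) + 4·(2.5000-0.8660i) = 16.0000+6.9284i

DFT(4x + 4y) = 4·X + 4·Y = [4, 16.0000-6.9284i, 16.0000+6.9284i]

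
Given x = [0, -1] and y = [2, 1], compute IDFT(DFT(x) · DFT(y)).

(x ⊛ y)[n] = Σ(m=0 to 1) x[m] · y[(n-m) mod 2]

Computing each output sample:
(x ⊛ y)[0] = -1
(x ⊛ y)[1] = -2

x ⊛ y = [-1, -2]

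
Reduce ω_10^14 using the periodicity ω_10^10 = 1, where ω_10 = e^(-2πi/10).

Since ω_10^10 = 1, powers reduce modulo 10.
14 mod 10 = 4
So ω_10^14 = ω_10^4 = e^(-2πi·4/10)

ω_10^14 = ω_10^4 = -0.8090-0.5878i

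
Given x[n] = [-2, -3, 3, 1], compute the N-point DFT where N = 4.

X[k] = Σ(n=0 to 3) x[n] · ω_4^(nk)
where ω_4 = e^(-2πi/4)

Computing each X[k]:
X[0] = -1
X[1] = -5+4i
X[2] = 3
X[3] = -5-4i

X = [-1, -5+4i, 3, -5-4i]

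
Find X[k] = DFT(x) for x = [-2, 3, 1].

X[k] = Σ(n=0 to 2) x[n] · ω_3^(nk)
where ω_3 = e^(-2πi/3)

Computing each X[k]:
X[0] = 2
X[1] = -4.0000-1.7321i
X[2] = -4.0000+1.7321i

X = [2, -4.0000-1.7321i, -4.0000+1.7321i]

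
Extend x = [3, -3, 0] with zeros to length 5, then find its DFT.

Original 3-point DFT: [0, 4.5000+2.5981i, 4.5000-2.5981i]
Zero-padded 5-point DFT provides frequency interpolation.

DFT_5([x, 0, ...]) = [0, 2.0729+2.8532i, 5.4271+1.7634i, 5.4271-1.7634i, 2.0729-2.8532i]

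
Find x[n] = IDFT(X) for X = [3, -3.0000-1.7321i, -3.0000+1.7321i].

x[n] = (1/3) Σ(k=0 to 2) X[k] · e^(2πikn/3)

Computing each x[n]:
x[0] = -1
x[1] = 3
x[2] = 1

x = [-1, 3, 1]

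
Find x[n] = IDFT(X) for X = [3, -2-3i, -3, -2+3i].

x[n] = (1/4) Σ(k=0 to 3) X[k] · e^(2πikn/4)

Computing each x[n]:
x[0] = -1
x[1] = 3
x[2] = 1
x[3] = 0

x = [-1, 3, 1, 0]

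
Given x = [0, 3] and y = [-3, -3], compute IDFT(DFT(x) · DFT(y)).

(x ⊛ y)[n] = Σ(m=0 to 1) x[m] · y[(n-m) mod 2]

Computing each output sample:
(x ⊛ y)[0] = -9
(x ⊛ y)[1] = -9

x ⊛ y = [-9, -9]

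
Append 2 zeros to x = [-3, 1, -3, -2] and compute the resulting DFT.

Original 4-point DFT: [-7, -3i, -5, 3i]
Zero-padded 6-point DFT provides frequency interpolation.

DFT_6([x, 0, ...]) = [-7, 1.0000+1.7321i, -4.0000-3.4641i, -5, -4.0000+3.4641i, 1.0000-1.7321i]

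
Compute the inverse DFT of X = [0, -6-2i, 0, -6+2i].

x[n] = (1/4) Σ(k=0 to 3) X[k] · e^(2πikn/4)

Computing each x[n]:
x[0] = -3
x[1] = 1
x[2] = 3
x[3] = -1

x = [-3, 1, 3, -1]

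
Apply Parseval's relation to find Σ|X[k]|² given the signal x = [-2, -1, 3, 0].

Parseval: Σ|x[n]|² = (1/N)Σ|X[k]|², so Σ|X[k]|² = N·Σ|x[n]|² = 4·14.0000

Σ|X[k]|² = N·Σ|x[n]|² = 4·14.0000 = 56.0000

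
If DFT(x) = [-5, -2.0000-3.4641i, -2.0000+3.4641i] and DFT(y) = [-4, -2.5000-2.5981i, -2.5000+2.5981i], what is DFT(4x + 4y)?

By linearity: DFT(4x + 4y) = 4·DFT(x) + 4·DFT(y)
= 4·[-5, -2.0000-3.4641i, -2.0000+3.4641i] + 4·[-4, -2.5000-2.5981i, -2.5000+2.5981i]

Computing element-wise:
Z[0] = 4·(-5) + 4·(-4) = -36
Z[1] = 4·(-2.0000-3.4641i) + 4·(-2.5000-2.5981i) = -18.0000-24.2488i
Z[2] = 4·(-2.0000+3.4641i) + 4·(-2.5000+2.5981i) = -18.0000+24.2488i

DFT(4x + 4y) = 4·X + 4·Y = [-36, -18.0000-24.2488i, -18.0000+24.2488i]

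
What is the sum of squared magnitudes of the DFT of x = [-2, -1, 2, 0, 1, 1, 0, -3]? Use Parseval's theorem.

Parseval: Σ|x[n]|² = (1/N)Σ|X[k]|², so Σ|X[k]|² = N·Σ|x[n]|² = 8·20.0000

Σ|X[k]|² = N·Σ|x[n]|² = 8·20.0000 = 160.0000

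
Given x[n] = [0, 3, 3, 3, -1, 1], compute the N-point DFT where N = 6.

X[k] = Σ(n=0 to 5) x[n] · ω_6^(nk)
where ω_6 = e^(-2πi/6)

Computing each X[k]:
X[0] = 9
X[1] = -2.0000-5.1962i
X[2] = 1.7321i
X[3] = -5
X[4] = -1.7321i
X[5] = -2.0000+5.1962i

X = [9, -2.0000-5.1962i, 1.7321i, -5, -1.7321i, -2.0000+5.1962i]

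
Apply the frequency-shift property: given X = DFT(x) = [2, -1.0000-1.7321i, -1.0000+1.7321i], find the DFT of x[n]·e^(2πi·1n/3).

Modulation property: DFT(ω_3^(-1n)·x[n]) = X[(k-1) mod 3], so circularly shift X by 1 positions.

X[k-1] = [-1.0000+1.7321i, 2, -1.0000-1.7321i]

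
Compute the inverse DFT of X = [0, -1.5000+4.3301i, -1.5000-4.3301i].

x[n] = (1/3) Σ(k=0 to 2) X[k] · e^(2πikn/3)

Computing each x[n]:
x[0] = -1
x[1] = -2
x[2] = 3

x = [-1, -2, 3]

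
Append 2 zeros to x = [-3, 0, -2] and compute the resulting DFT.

Original 3-point DFT: [-5, -2.0000-1.7321i, -2.0000+1.7321i]
Zero-padded 5-point DFT provides frequency interpolation.

DFT_5([x, 0, ...]) = [-5, -1.3820+1.1756i, -3.6180-1.9021i, -3.6180+1.9021i, -1.3820-1.1756i]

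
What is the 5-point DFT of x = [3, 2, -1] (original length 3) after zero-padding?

Original 3-point DFT: [4, 2.5000-2.5981i, 2.5000+2.5981i]
Zero-padded 5-point DFT provides frequency interpolation.

DFT_5([x, 0, ...]) = [4, 4.4271-1.3143i, 1.0729-2.1266i, 1.0729+2.1266i, 4.4271+1.3143i]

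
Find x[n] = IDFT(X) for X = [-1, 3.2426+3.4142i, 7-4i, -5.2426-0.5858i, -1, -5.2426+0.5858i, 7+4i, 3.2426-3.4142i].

x[n] = (1/8) Σ(k=0 to 7) X[k] · e^(2πikn/8)

Computing each x[n]:
x[0] = 1
x[1] = 2
x[2] = -3
x[3] = -3
x[4] = 2
x[5] = 0
x[6] = -1
x[7] = 1

x = [1, 2, -3, -3, 2, 0, -1, 1]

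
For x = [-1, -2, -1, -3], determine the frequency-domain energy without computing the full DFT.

Parseval: Σ|x[n]|² = (1/N)Σ|X[k]|², so Σ|X[k]|² = N·Σ|x[n]|² = 4·15.0000

Σ|X[k]|² = N·Σ|x[n]|² = 4·15.0000 = 60.0000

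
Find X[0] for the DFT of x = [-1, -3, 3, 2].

X[0] = Σ(n=0 to 3) x[n] · ω_4^0 = Σ x[n]
= (-1) + (-3) + (3) + (2)

X[0] = 1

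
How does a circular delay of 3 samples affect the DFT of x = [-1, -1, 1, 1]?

Time shift by 3: X_shifted[k] = ω_4^(3k) · X[k]
Shifted x = [-1, 1, 1, -1]

DFT(x[n-3]) = [0, -2-2i, 0, -2+2i]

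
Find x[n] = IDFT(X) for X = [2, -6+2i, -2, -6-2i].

x[n] = (1/4) Σ(k=0 to 3) X[k] · e^(2πikn/4)

Computing each x[n]:
x[0] = -3
x[1] = 0
x[2] = 3
x[3] = 2

x = [-3, 0, 3, 2]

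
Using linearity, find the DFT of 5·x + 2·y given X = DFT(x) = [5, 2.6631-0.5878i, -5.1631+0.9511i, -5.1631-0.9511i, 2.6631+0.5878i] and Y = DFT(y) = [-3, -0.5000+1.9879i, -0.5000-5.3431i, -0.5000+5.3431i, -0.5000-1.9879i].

By linearity: DFT(5x + 2y) = 5·DFT(x) + 2·DFT(y)
= 5·[5, 2.6631-0.5878i, -5.1631+0.9511i, -5.1631-0.9511i, 2.6631+0.5878i] + 2·[-3, -0.5000+1.9879i, -0.5000-5.3431i, -0.5000+5.3431i, -0.5000-1.9879i]

Computing element-wise:
Z[0] = 5·(5) + 2·(-3) = 19
Z[1] = 5·(2.6631-0.5878i) + 2·(-0.5000+1.9879i) = 12.3155+1.0368i
Z[2] = 5·(-5.1631+0.9511i) + 2·(-0.5000-5.3431i) = -26.8155-5.9307i
Z[3] = 5·(-5.1631-0.9511i) + 2·(-0.5000+5.3431i) = -26.8155+5.9307i
Z[4] = 5·(2.6631+0.5878i) + 2·(-0.5000-1.9879i) = 12.3155-1.0368i

DFT(5x + 2y) = 5·X + 2·Y = [19, 12.3155+1.0368i, -26.8155-5.9307i, -26.8155+5.9307i, 12.3155-1.0368i]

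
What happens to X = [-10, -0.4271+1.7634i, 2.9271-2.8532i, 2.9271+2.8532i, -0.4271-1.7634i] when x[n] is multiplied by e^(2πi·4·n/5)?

Modulation property: DFT(ω_5^(-4n)·x[n]) = X[(k-4) mod 5], so circularly shift X by 4 positions.

X[k-4] = [-0.4271+1.7634i, 2.9271-2.8532i, 2.9271+2.8532i, -0.4271-1.7634i, -10]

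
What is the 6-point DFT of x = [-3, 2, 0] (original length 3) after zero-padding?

Original 3-point DFT: [-1, -4.0000-1.7321i, -4.0000+1.7321i]
Zero-padded 6-point DFT provides frequency interpolation.

DFT_6([x, 0, ...]) = [-1, -2.0000-1.7321i, -4.0000-1.7321i, -5, -4.0000+1.7321i, -2.0000+1.7321i]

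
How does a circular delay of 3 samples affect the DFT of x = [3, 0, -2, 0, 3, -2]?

Time shift by 3: X_shifted[k] = ω_6^(3k) · X[k]
Shifted x = [0, 3, -2, 3, 0, -2]

DFT(x[n-3]) = [2, -1.5000-2.5981i, 3.5000-6.0622i, -6, 3.5000+6.0622i, -1.5000+2.5981i]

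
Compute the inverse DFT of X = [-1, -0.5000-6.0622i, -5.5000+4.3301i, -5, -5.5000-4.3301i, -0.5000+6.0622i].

x[n] = (1/6) Σ(k=0 to 5) X[k] · e^(2πikn/6)

Computing each x[n]:
x[0] = -3
x[1] = 2
x[2] = 3
x[3] = -1
x[4] = -3
x[5] = 1

x = [-3, 2, 3, -1, -3, 1]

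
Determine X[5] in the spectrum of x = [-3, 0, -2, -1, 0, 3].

X[5] = Σ(n=0 to 5) x[n] · ω_6^(5n) where ω_6 = e^(-2πi/6)
= (-3)·ω_6^0 + (0)·ω_6^5 + (-2)·ω_6^10 + (-1)·ω_6^15 + (0)·ω_6^20 + (3)·ω_6^25

X[5] = 0.5000-4.3301i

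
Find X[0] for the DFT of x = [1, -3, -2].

X[0] = Σ(n=0 to 2) x[n] · ω_3^0 = Σ x[n]
= (1) + (-3) + (-2)

X[0] = -4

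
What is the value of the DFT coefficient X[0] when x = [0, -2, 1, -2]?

X[0] = Σ(n=0 to 3) x[n] · ω_4^0 = Σ x[n]
= (0) + (-2) + (1) + (-2)

X[0] = -3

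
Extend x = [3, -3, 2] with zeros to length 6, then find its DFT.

Original 3-point DFT: [2, 3.5000+4.3301i, 3.5000-4.3301i]
Zero-padded 6-point DFT provides frequency interpolation.

DFT_6([x, 0, ...]) = [2, 0.5000+0.8660i, 3.5000+4.3301i, 8, 3.5000-4.3301i, 0.5000-0.8660i]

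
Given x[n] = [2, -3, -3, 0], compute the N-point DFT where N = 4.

X[k] = Σ(n=0 to 3) x[n] · ω_4^(nk)
where ω_4 = e^(-2πi/4)

Computing each X[k]:
X[0] = -4
X[1] = 5+3i
X[2] = 2
X[3] = 5-3i

X = [-4, 5+3i, 2, 5-3i]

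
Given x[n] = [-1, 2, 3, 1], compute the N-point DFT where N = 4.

X[k] = Σ(n=0 to 3) x[n] · ω_4^(nk)
where ω_4 = e^(-2πi/4)

Computing each X[k]:
X[0] = 5
X[1] = -4-1i
X[2] = -1
X[3] = -4+1i

X = [5, -4-1i, -1, -4+1i]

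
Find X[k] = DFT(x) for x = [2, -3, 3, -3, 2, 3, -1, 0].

X[k] = Σ(n=0 to 7) x[n] · ω_8^(nk)
where ω_8 = e^(-2πi/8)

Computing each X[k]:
X[0] = 3
X[1] = -2.1213+2.3640i
X[2] = 2-3i
X[3] = 2.1213+10.3640i
X[4] = 9
X[5] = 2.1213-10.3640i
X[6] = 2+3i
X[7] = -2.1213-2.3640i

X = [3, -2.1213+2.3640i, 2-3i, 2.1213+10.3640i, 9, 2.1213-10.3640i, 2+3i, -2.1213-2.3640i]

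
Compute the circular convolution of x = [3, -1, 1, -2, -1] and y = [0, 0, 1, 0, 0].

(x ⊛ y)[n] = Σ(m=0 to 4) x[m] · y[(n-m) mod 5]

Computing each output sample:
(x ⊛ y)[0] = -2
(x ⊛ y)[1] = -1
(x ⊛ y)[2] = 3
(x ⊛ y)[3] = -1
(x ⊛ y)[4] = 1

x ⊛ y = [-2, -1, 3, -1, 1]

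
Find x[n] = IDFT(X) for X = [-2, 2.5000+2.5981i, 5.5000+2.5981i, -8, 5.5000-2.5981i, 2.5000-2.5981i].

x[n] = (1/6) Σ(k=0 to 5) X[k] · e^(2πikn/6)

Computing each x[n]:
x[0] = 1
x[1] = -1
x[2] = -3
x[3] = 2
x[4] = -3
x[5] = 2

x = [1, -1, -3, 2, -3, 2]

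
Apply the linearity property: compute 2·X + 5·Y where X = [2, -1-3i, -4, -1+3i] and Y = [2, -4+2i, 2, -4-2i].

By linearity: DFT(2x + 5y) = 2·DFT(x) + 5·DFT(y)
= 2·[2, -1-3i, -4, -1+3i] + 5·[2, -4+2i, 2, -4-2i]

Computing element-wise:
Z[0] = 2·(2) + 5·(2) = 14
Z[1] = 2·(-1-3i) + 5·(-4+2i) = -22+4i
Z[2] = 2·(-4) + 5·(2) = 2
Z[3] = 2·(-1+3i) + 5·(-4-2i) = -22-4i

DFT(2x + 5y) = 2·X + 5·Y = [14, -22+4i, 2, -22-4i]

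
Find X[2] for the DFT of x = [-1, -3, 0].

X[2] = Σ(n=0 to 2) x[n] · ω_3^(2n) where ω_3 = e^(-2πi/3)
= (-1)·ω_3^0 + (-3)·ω_3^2 + (0)·ω_3^4

X[2] = 0.5000-2.5981i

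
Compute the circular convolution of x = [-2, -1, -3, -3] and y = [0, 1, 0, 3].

(x ⊛ y)[n] = Σ(m=0 to 3) x[m] · y[(n-m) mod 4]

Computing each output sample:
(x ⊛ y)[0] = -6
(x ⊛ y)[1] = -11
(x ⊛ y)[2] = -10
(x ⊛ y)[3] = -9

x ⊛ y = [-6, -11, -10, -9]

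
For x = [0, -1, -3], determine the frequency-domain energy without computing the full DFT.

Parseval: Σ|x[n]|² = (1/N)Σ|X[k]|², so Σ|X[k]|² = N·Σ|x[n]|² = 3·10.0000

Σ|X[k]|² = N·Σ|x[n]|² = 3·10.0000 = 30.0000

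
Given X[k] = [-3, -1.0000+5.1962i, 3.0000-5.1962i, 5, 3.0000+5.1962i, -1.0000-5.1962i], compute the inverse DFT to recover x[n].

x[n] = (1/6) Σ(k=0 to 5) X[k] · e^(2πikn/6)

Computing each x[n]:
x[0] = 1
x[1] = -2
x[2] = -3
x[3] = 0
x[4] = 3
x[5] = -2

x = [1, -2, -3, 0, 3, -2]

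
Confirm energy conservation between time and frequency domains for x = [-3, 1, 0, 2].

Time domain:
Σ|x[n]|² = |-3|² + |1|² + |0|² + |2|² = 14.0000

Frequency domain:
(1/4)Σ|X[k]|² = (1/4)(|0|² + |-3+1i|² + |-6|² + |-3-1i|²) = (1/4)·56.0000 = 14.0000

Both sides agree, confirming Parseval's theorem.

Σ|x[n]|² = (1/N)Σ|X[k]|² = 14.0000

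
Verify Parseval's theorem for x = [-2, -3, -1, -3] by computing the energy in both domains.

Time domain:
Σ|x[n]|² = |-2|² + |-3|² + |-1|² + |-3|² = 23.0000

Frequency domain:
(1/4)Σ|X[k]|² = (1/4)(|-9|² + |-1|² + |3|² + |-1|²) = (1/4)·92.0000 = 23.0000

Both sides agree, confirming Parseval's theorem.

Σ|x[n]|² = (1/N)Σ|X[k]|² = 23.0000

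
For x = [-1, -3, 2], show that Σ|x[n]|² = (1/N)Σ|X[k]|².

Time domain:
Σ|x[n]|² = |-1|² + |-3|² + |2|² = 14.0000

Frequency domain:
(1/3)Σ|X[k]|² = (1/3)(|-2|² + |-0.5000+4.3301i|² + |-0.5000-4.3301i|²) = (1/3)·42.0000 = 14.0000

Both sides agree, confirming Parseval's theorem.

Σ|x[n]|² = (1/N)Σ|X[k]|² = 14.0000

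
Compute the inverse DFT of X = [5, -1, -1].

x[n] = (1/3) Σ(k=0 to 2) X[k] · e^(2πikn/3)

Computing each x[n]:
x[0] = 1
x[1] = 2
x[2] = 2

x = [1, 2, 2]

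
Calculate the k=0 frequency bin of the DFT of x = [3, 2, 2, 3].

X[0] = Σ(n=0 to 3) x[n] · ω_4^0 = Σ x[n]
= (3) + (2) + (2) + (3)

X[0] = 10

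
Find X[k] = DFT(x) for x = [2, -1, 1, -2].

X[k] = Σ(n=0 to 3) x[n] · ω_4^(nk)
where ω_4 = e^(-2πi/4)

Computing each X[k]:
X[0] = 0
X[1] = 1-1i
X[2] = 6
X[3] = 1+1i

X = [0, 1-1i, 6, 1+1i]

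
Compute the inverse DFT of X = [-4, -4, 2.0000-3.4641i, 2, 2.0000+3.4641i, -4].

x[n] = (1/6) Σ(k=0 to 5) X[k] · e^(2πikn/6)

Computing each x[n]:
x[0] = -1
x[1] = -1
x[2] = -1
x[3] = 1
x[4] = 1
x[5] = -3

x = [-1, -1, -1, 1, 1, -3]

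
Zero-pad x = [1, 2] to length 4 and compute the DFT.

Original 2-point DFT: [3, -1]
Zero-padded 4-point DFT provides frequency interpolation.

DFT_4([x, 0, ...]) = [3, 1-2i, -1, 1+2i]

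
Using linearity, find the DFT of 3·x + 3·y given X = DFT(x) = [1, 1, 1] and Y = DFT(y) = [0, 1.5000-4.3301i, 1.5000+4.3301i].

By linearity: DFT(3x + 3y) = 3·DFT(x) + 3·DFT(y)
= 3·[1, 1, 1] + 3·[0, 1.5000-4.3301i, 1.5000+4.3301i]

Computing element-wise:
Z[0] = 3·(1) + 3·(0) = 3
Z[1] = 3·(1) + 3·(1.5000-4.3301i) = 7.5000-12.9903i
Z[2] = 3·(1) + 3·(1.5000+4.3301i) = 7.5000+12.9903i

DFT(3x + 3y) = 3·X + 3·Y = [3, 7.5000-12.9903i, 7.5000+12.9903i]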